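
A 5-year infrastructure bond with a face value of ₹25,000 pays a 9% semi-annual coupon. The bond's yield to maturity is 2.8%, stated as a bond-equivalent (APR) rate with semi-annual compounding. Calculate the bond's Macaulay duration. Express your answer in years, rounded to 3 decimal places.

4.252 years

Periodic yield y = 0.014. Discount each cash flow and weight by its period:
  t   CF        PV=CF/(1+0.014)^t    t·PV
  1     1,125.00     1,109.4675     1,109.4675
  2     1,125.00     1,094.1494     2,188.2987
  3     1,125.00     1,079.0428     3,237.1283
  4     1,125.00     1,064.1447     4,256.5790
  5     1,125.00     1,049.4524     5,247.2620
  6     1,125.00     1,034.9629     6,209.7775
  7     1,125.00     1,020.6735     7,144.7145
  8     1,125.00     1,006.5814     8,052.6509
  9     1,125.00       992.6838     8,934.1541
  10   26,125.00    22,734.0468   227,340.4677
  Σ                 32,185.2051   273,720.5001
Price P = Σ PV = 32,185.2051.
Macaulay duration = Σ(t·PV) / P = 273,720.5001 / 32,185.2051 = 8.50454 half-year periods.
In years: 8.50454 / 2 = 4.25227 years.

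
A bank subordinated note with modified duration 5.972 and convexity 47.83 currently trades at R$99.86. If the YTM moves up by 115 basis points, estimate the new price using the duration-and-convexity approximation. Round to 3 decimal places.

Duration effect: -D_mod·Δy = -5.972 × (+0.0115) = -0.068678
Convexity effect: ½·C·(Δy)² = 0.5 × 47.83 × (0.0115)² = +0.00316275875
ΔP/P ≈ -0.068678 + 0.00316275875 = -0.06551524125
New price ≈ 99.86 × (1 - 0.06551524125) = 93.317648008775.

R$93.318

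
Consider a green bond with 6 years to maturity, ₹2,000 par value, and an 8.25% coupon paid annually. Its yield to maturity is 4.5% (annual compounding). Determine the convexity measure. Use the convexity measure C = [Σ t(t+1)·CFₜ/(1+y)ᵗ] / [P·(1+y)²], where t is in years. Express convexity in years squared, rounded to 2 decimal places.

30.51

With y = 0.045:
  t   CF        PV=CF/(1+0.045)^t    t·PV        t(t+1)·PV
  1       165.00       157.8947       157.8947         315.7895
  2       165.00       151.0954       302.1909         906.5727
  3       165.00       144.5889       433.7668       1,735.0673
  4       165.00       138.3626       553.4505       2,767.2524
  5       165.00       132.4044       662.0221       3,972.1327
  6     2,165.00     1,662.4943     9,974.9656      69,824.7595
  Σ                  2,386.8404    12,084.2907      79,521.5740
P = 2,386.8404.
Convexity = Σ t(t+1)·PV / [P·(1+y)²] = 79,521.5740 / (2,386.8404 × 1.092025) = 30.50907.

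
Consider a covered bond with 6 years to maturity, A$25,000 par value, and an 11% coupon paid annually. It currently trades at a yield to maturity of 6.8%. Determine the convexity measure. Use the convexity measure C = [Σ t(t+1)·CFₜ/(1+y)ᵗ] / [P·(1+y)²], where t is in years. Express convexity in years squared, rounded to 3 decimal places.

With y = 0.068:
  t   CF        PV=CF/(1+0.068)^t    t·PV        t(t+1)·PV
  1     2,750.00     2,574.9064     2,574.9064       5,149.8127
  2     2,750.00     2,410.9610     4,821.9220      14,465.7661
  3     2,750.00     2,257.4541     6,772.3624      27,089.4496
  4     2,750.00     2,113.7211     8,454.8844      42,274.4220
  5     2,750.00     1,979.1396     9,895.6980      59,374.1882
  6    27,750.00    18,699.7358   112,198.4150     785,388.9048
  Σ                 30,035.9181   144,718.1882     933,742.5436
P = 30,035.9181.
Convexity = Σ t(t+1)·PV / [P·(1+y)²] = 933,742.5436 / (30,035.9181 × 1.140624) = 27.25485.

27.255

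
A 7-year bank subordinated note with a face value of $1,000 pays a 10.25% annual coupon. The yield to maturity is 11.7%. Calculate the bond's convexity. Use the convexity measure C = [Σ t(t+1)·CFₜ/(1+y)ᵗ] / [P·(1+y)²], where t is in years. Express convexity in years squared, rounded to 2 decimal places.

With y = 0.117:
  t   CF        PV=CF/(1+0.117)^t    t·PV        t(t+1)·PV
  1       102.50        91.7637        91.7637         183.5273
  2       102.50        82.1519       164.3038         492.9113
  3       102.50        73.5469       220.6407         882.5627
  4       102.50        65.8432       263.3729       1,316.8647
  5       102.50        58.9465       294.7325       1,768.3949
  6       102.50        52.7722       316.6329       2,216.4305
  7     1,102.50       508.1669     3,557.1684      28,457.3472
  Σ                    933.1912     4,908.6149      35,318.0387
P = 933.1912.
Convexity = Σ t(t+1)·PV / [P·(1+y)²] = 35,318.0387 / (933.1912 × 1.247689) = 30.33329.

30.33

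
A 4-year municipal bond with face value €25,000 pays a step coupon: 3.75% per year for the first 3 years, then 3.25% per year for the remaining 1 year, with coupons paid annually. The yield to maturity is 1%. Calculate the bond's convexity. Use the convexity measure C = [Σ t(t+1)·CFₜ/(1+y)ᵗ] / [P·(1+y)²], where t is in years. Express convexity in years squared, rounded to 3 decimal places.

18.295

With y = 0.01:
  t   CF        PV=CF/(1+0.01)^t    t·PV        t(t+1)·PV
  1       937.50       928.2178       928.2178       1,856.4356
  2       937.50       919.0275     1,838.0551       5,514.1653
  3       937.50       909.9283     2,729.7848      10,919.1392
  4    25,812.50    24,805.3051    99,221.2206     496,106.1028
  Σ                 27,562.4788   104,717.2783     514,395.8429
P = 27,562.4788.
Convexity = Σ t(t+1)·PV / [P·(1+y)²] = 514,395.8429 / (27,562.4788 × 1.020100) = 18.29517.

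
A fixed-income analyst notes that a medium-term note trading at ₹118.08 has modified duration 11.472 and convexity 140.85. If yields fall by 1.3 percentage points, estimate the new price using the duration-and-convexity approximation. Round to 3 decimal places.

Duration effect: -D_mod·Δy = -11.472 × (-0.013) = +0.149136
Convexity effect: ½·C·(Δy)² = 0.5 × 140.85 × (-0.013)² = +0.011901825
ΔP/P ≈ +0.149136 + 0.011901825 = +0.161037825
New price ≈ 118.08 × (1 + 0.161037825) = 137.095346376.

₹137.095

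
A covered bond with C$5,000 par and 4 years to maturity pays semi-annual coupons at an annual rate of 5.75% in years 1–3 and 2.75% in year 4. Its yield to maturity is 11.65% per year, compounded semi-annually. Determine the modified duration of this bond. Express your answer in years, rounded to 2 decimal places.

3.38 years

Periodic yield y = 0.05825. First find Macaulay duration:
  t   CF        PV=CF/(1+0.05825)^t    t·PV
  1       143.75       135.8375       135.8375
  2       143.75       128.3605       256.7209
  3       143.75       121.2950       363.8851
  4       143.75       114.6185       458.4740
  5       143.75       108.3095       541.5474
  6       143.75       102.3477       614.0863
  7        68.75        46.2546       323.7821
  8     5,068.75     3,222.5128    25,780.1026
  Σ                  3,979.5361    28,474.4360
P = 3,979.5361; Macaulay duration = 28,474.4360 / 3,979.5361 = 7.15521 half-year periods = 3.57761 years.
Modified duration = D_Mac / (1 + y) = 3.57761 / 1.05825 = 3.38068 years.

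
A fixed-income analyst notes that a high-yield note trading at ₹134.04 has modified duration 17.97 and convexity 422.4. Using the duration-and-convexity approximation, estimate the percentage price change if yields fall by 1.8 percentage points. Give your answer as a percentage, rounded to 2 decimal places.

Duration effect: -D_mod·Δy = -17.97 × (-0.018) = +0.323460
Convexity effect: ½·C·(Δy)² = 0.5 × 422.4 × (-0.018)² = +0.0684288
ΔP/P ≈ +0.323460 + 0.0684288 = +0.3918888
= +39.18888%.

+39.19%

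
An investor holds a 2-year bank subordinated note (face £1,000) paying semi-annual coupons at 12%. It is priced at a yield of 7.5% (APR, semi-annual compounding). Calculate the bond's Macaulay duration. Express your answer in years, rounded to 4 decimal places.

1.8435 years

Periodic yield y = 0.0375. Discount each cash flow and weight by its period:
  t   CF        PV=CF/(1+0.0375)^t    t·PV
  1        60.00        57.8313        57.8313
  2        60.00        55.7410       111.4821
  3        60.00        53.7263       161.1789
  4     1,060.00       914.8575     3,659.4299
  Σ                  1,082.1561     3,989.9222
Price P = Σ PV = 1,082.1561.
Macaulay duration = Σ(t·PV) / P = 3,989.9222 / 1,082.1561 = 3.68701 half-year periods.
In years: 3.68701 / 2 = 1.84351 years.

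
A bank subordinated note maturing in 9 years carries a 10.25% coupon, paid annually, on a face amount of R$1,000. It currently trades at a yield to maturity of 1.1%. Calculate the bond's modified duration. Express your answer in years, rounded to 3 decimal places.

6.925 years

Periodic yield y = 0.011. First find Macaulay duration:
  t   CF        PV=CF/(1+0.011)^t    t·PV
  1       102.50       101.3848       101.3848
  2       102.50       100.2817       200.5633
  3       102.50        99.1906       297.5717
  4       102.50        98.1113       392.4454
  5       102.50        97.0439       485.2193
  6       102.50        95.9880       575.9280
  7       102.50        94.9436       664.6053
  8       102.50        93.9106       751.2848
  9     1,102.50       999.1213     8,992.0913
  Σ                  1,779.9757    12,461.0940
P = 1,779.9757; Macaulay duration = 12,461.0940 / 1,779.9757 = 7.00071 years.
Modified duration = D_Mac / (1 + y) = 7.00071 / 1.011 = 6.92454 years.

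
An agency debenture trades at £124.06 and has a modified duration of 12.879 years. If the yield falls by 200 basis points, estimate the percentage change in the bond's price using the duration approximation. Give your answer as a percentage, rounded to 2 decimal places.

+25.76%

Duration approximation: ΔP/P ≈ -D_mod · Δy = -12.879 × (-0.02) = +0.257580.
As a percentage: +25.7580%.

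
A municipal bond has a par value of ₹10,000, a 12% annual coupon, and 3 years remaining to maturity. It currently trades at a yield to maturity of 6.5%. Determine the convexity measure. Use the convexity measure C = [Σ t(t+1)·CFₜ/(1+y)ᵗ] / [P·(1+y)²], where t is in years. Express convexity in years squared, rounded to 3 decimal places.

9.224

With y = 0.065:
  t   CF        PV=CF/(1+0.065)^t    t·PV        t(t+1)·PV
  1     1,200.00     1,126.7606     1,126.7606       2,253.5211
  2     1,200.00     1,057.9911     2,115.9823       6,347.9468
  3    11,200.00     9,271.9098    27,815.7295     111,262.9179
  Σ                 11,456.6615    31,058.4723     119,864.3859
P = 11,456.6615.
Convexity = Σ t(t+1)·PV / [P·(1+y)²] = 119,864.3859 / (11,456.6615 × 1.134225) = 9.22429.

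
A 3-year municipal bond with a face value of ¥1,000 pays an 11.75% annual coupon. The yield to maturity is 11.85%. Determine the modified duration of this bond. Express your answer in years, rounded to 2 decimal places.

Periodic yield y = 0.1185. First find Macaulay duration:
  t   CF        PV=CF/(1+0.1185)^t    t·PV
  1       117.50       105.0514       105.0514
  2       117.50        93.9217       187.8434
  3     1,117.50       798.6189     2,395.8566
  Σ                    997.5920     2,688.7514
P = 997.5920; Macaulay duration = 2,688.7514 / 997.5920 = 2.69524 years.
Modified duration = D_Mac / (1 + y) = 2.69524 / 1.1185 = 2.40969 years.

2.41 years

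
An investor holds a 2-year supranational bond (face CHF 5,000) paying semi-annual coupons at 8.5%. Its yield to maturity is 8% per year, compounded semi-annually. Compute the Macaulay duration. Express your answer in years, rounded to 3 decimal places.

Periodic yield y = 0.04. Discount each cash flow and weight by its period:
  t   CF        PV=CF/(1+0.04)^t    t·PV
  1       212.50       204.3269       204.3269
  2       212.50       196.4682       392.9364
  3       212.50       188.9117       566.7352
  4     5,212.50     4,455.6668    17,822.6674
  Σ                  5,045.3737    18,986.6659
Price P = Σ PV = 5,045.3737.
Macaulay duration = Σ(t·PV) / P = 18,986.6659 / 5,045.3737 = 3.76318 half-year periods.
In years: 3.76318 / 2 = 1.88159 years.

1.882 years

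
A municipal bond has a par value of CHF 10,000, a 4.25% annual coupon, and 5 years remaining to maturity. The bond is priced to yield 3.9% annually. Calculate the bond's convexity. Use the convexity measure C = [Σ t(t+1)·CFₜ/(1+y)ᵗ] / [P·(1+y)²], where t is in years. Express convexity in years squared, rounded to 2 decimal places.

With y = 0.039:
  t   CF        PV=CF/(1+0.039)^t    t·PV        t(t+1)·PV
  1       425.00       409.0472       409.0472         818.0943
  2       425.00       393.6931       787.3863       2,362.1588
  3       425.00       378.9154     1,136.7463       4,546.9851
  4       425.00       364.6924     1,458.7697       7,293.8485
  5    10,425.00     8,609.9043    43,049.5217     258,297.1300
  Σ                 10,156.2525    46,841.4710     273,318.2166
P = 10,156.2525.
Convexity = Σ t(t+1)·PV / [P·(1+y)²] = 273,318.2166 / (10,156.2525 × 1.079521) = 24.92895.

24.93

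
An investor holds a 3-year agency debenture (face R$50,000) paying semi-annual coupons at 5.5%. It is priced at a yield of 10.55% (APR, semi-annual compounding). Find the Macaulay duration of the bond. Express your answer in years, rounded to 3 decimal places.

Periodic yield y = 0.05275. Discount each cash flow and weight by its period:
  t   CF        PV=CF/(1+0.05275)^t    t·PV
  1     1,375.00     1,306.1031     1,306.1031
  2     1,375.00     1,240.6583     2,481.3167
  3     1,375.00     1,178.4928     3,535.4785
  4     1,375.00     1,119.4423     4,477.7690
  5     1,375.00     1,063.3505     5,316.7526
  6    51,375.00    37,739.8643   226,439.1858
  Σ                 43,647.9113   243,556.6057
Price P = Σ PV = 43,647.9113.
Macaulay duration = Σ(t·PV) / P = 243,556.6057 / 43,647.9113 = 5.58003 half-year periods.
In years: 5.58003 / 2 = 2.79001 years.

2.790 years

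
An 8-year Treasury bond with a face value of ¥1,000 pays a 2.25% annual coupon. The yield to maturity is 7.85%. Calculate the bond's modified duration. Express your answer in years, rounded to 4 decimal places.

Periodic yield y = 0.0785. First find Macaulay duration:
  t   CF        PV=CF/(1+0.0785)^t    t·PV
  1        22.50        20.8623        20.8623
  2        22.50        19.3438        38.6876
  3        22.50        17.9359        53.8076
  4        22.50        16.6304        66.5215
  5        22.50        15.4199        77.0995
  6        22.50        14.2975        85.7853
  7        22.50        13.2569        92.7982
  8     1,022.50       558.6015     4,468.8122
  Σ                    676.3482     4,904.3743
P = 676.3482; Macaulay duration = 4,904.3743 / 676.3482 = 7.25126 years.
Modified duration = D_Mac / (1 + y) = 7.25126 / 1.0785 = 6.72346 years.

6.7235 years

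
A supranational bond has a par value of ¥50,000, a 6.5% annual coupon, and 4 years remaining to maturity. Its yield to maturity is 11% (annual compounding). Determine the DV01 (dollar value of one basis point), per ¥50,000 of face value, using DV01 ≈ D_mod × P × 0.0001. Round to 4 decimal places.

Periodic yield y = 0.11.
  t   CF        PV=CF/(1+0.11)^t    t·PV
  1     3,250.00     2,927.9279     2,927.9279
  2     3,250.00     2,637.7729     5,275.5458
  3     3,250.00     2,376.3720     7,129.1160
  4    53,250.00    35,077.4244   140,309.6975
  Σ                 43,019.4972   155,642.2872
P = 43,019.4972; D_Mac = 3.61795 yrs; D_mod = 3.25941 yrs.
DV01 ≈ 3.25941 × 43,019.4972 × 0.0001 = 14.021828.

¥14.0218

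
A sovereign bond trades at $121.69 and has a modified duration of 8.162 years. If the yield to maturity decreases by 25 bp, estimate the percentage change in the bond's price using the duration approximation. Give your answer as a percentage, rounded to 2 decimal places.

Duration approximation: ΔP/P ≈ -D_mod · Δy = -8.162 × (-0.0025) = +0.020405.
As a percentage: +2.0405%.

+2.04%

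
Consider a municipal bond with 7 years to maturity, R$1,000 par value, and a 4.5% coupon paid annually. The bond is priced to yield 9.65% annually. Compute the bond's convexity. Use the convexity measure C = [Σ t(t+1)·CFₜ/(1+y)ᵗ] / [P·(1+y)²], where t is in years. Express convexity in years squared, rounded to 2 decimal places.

With y = 0.0965:
  t   CF        PV=CF/(1+0.0965)^t    t·PV        t(t+1)·PV
  1        45.00        41.0397        41.0397          82.0793
  2        45.00        37.4279        74.8558         224.5673
  3        45.00        34.1340       102.4019         409.6075
  4        45.00        31.1299       124.5197         622.5983
  5        45.00        28.3903       141.9513         851.7077
  6        45.00        25.8917       155.3502       1,087.4517
  7     1,045.00       548.3475     3,838.4322      30,707.4579
  Σ                    746.3609     4,478.5507      33,985.4698
P = 746.3609.
Convexity = Σ t(t+1)·PV / [P·(1+y)²] = 33,985.4698 / (746.3609 × 1.202312) = 37.87278.

37.87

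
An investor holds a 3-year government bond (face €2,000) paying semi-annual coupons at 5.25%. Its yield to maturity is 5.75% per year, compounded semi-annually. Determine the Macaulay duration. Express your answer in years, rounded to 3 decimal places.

Periodic yield y = 0.02875. Discount each cash flow and weight by its period:
  t   CF        PV=CF/(1+0.02875)^t    t·PV
  1        52.50        51.0328        51.0328
  2        52.50        49.6066        99.2132
  3        52.50        48.2203       144.6609
  4        52.50        46.8727       187.4908
  5        52.50        45.5628       227.8138
  6     2,052.50     1,731.5063    10,389.0378
  Σ                  1,972.8015    11,099.2493
Price P = Σ PV = 1,972.8015.
Macaulay duration = Σ(t·PV) / P = 11,099.2493 / 1,972.8015 = 5.62614 half-year periods.
In years: 5.62614 / 2 = 2.81307 years.

2.813 years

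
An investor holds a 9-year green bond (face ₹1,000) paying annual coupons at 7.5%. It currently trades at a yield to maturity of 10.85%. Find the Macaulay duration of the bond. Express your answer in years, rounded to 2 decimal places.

6.60 years

Periodic yield y = 0.1085. Discount each cash flow and weight by its year:
  t   CF        PV=CF/(1+0.1085)^t    t·PV
  1        75.00        67.6590        67.6590
  2        75.00        61.0365       122.0731
  3        75.00        55.0623       165.1868
  4        75.00        49.6728       198.6911
  5        75.00        44.8108       224.0540
  6        75.00        40.4247       242.5484
  7        75.00        36.4680       255.2757
  8        75.00        32.8985       263.1877
  9     1,075.00       425.3899     3,828.5092
  Σ                    813.4225     5,367.1850
Price P = Σ PV = 813.4225.
Macaulay duration = Σ(t·PV) / P = 5,367.1850 / 813.4225 = 6.59827 years.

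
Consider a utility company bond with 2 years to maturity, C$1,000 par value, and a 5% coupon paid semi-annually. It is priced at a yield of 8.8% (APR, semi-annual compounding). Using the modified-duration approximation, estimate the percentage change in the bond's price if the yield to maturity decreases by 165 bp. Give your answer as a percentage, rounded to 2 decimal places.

Periodic yield y = 0.044. Modified duration first:
  t   CF        PV=CF/(1+0.044)^t    t·PV
  1        25.00        23.9464        23.9464
  2        25.00        22.9371        45.8743
  3        25.00        21.9704        65.9113
  4     1,025.00       862.8233     3,451.2932
  Σ                    931.6772     3,587.0251
P = 931.6772; D_Mac = 3.85007 half-year periods = 1.92504 yrs; D_mod = 1.92504/(1+0.044) = 1.84390 yrs.
ΔP/P ≈ -D_mod · Δy = -1.84390 × (-0.0165) = +0.030424 = +3.0424%.

+3.04%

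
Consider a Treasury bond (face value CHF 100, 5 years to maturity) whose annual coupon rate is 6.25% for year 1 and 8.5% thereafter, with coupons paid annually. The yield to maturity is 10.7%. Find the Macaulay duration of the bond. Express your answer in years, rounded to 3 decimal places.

Periodic yield y = 0.107. Discount each cash flow and weight by its year:
  t   CF        PV=CF/(1+0.107)^t    t·PV
  1         6.25         5.6459         5.6459
  2         8.50         6.9362        13.8725
  3         8.50         6.2658        18.7974
  4         8.50         5.6602        22.6406
  5       108.50        65.2667       326.3335
  Σ                     89.7748       387.2898
Price P = Σ PV = 89.7748.
Macaulay duration = Σ(t·PV) / P = 387.2898 / 89.7748 = 4.31402 years.

4.314 years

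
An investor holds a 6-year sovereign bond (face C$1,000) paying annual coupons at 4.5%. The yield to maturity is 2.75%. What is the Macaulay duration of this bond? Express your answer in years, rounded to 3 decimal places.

5.421 years

Periodic yield y = 0.0275. Discount each cash flow and weight by its year:
  t   CF        PV=CF/(1+0.0275)^t    t·PV
  1        45.00        43.7956        43.7956
  2        45.00        42.6235        85.2469
  3        45.00        41.4827       124.4481
  4        45.00        40.3725       161.4898
  5        45.00        39.2919       196.4596
  6     1,045.00       888.0252     5,328.1514
  Σ                  1,095.5914     5,939.5916
Price P = Σ PV = 1,095.5914.
Macaulay duration = Σ(t·PV) / P = 5,939.5916 / 1,095.5914 = 5.42136 years.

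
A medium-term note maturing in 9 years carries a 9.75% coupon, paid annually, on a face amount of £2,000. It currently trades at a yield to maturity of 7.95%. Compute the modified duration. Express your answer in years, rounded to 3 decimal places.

6.048 years

Periodic yield y = 0.0795. First find Macaulay duration:
  t   CF        PV=CF/(1+0.0795)^t    t·PV
  1       195.00       180.6392       180.6392
  2       195.00       167.3360       334.6719
  3       195.00       155.0125       465.0374
  4       195.00       143.5966       574.3862
  5       195.00       133.0214       665.1068
  6       195.00       123.2250       739.3498
  7       195.00       114.1500       799.0503
  8       195.00       105.7434       845.9475
  9     2,195.00     1,102.6323     9,923.6906
  Σ                  2,225.3563    14,527.8798
P = 2,225.3563; Macaulay duration = 14,527.8798 / 2,225.3563 = 6.52834 years.
Modified duration = D_Mac / (1 + y) = 6.52834 / 1.0795 = 6.04756 years.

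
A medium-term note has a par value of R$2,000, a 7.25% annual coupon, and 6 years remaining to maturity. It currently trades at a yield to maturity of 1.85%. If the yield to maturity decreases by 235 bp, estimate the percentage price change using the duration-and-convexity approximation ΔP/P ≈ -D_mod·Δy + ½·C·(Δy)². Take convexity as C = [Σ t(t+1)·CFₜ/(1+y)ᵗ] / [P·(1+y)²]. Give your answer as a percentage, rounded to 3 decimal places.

+12.920%

With y = 0.0185:
  t   CF        PV=CF/(1+0.0185)^t    t·PV        t(t+1)·PV
  1       145.00       142.3662       142.3662         284.7324
  2       145.00       139.7803       279.5606         838.6817
  3       145.00       137.2413       411.7240       1,646.8959
  4       145.00       134.7485       538.9939       2,694.9696
  5       145.00       132.3009       661.5046       3,969.0273
  6     2,145.00     1,921.5916    11,529.5497      80,706.8481
  Σ                  2,608.0289    13,563.6990      90,141.1551
P = 2,608.0289; D_Mac = 5.20075 yrs; D_mod = 5.10628 yrs; C = 33.31875.
Duration effect: -5.10628 × (-0.0235) = +0.119998
Convexity effect: 0.5 × 33.31875 × (-0.0235)² = +0.0092001
ΔP/P ≈ +0.119998 + 0.0092001 = +0.129198 = +12.9198%.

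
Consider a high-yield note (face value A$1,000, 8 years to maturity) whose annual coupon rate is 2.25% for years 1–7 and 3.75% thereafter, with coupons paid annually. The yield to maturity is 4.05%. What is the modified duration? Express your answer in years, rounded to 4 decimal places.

Periodic yield y = 0.0405. First find Macaulay duration:
  t   CF        PV=CF/(1+0.0405)^t    t·PV
  1        22.50        21.6242        21.6242
  2        22.50        20.7825        41.5651
  3        22.50        19.9736        59.9208
  4        22.50        19.1962        76.7846
  5        22.50        18.4490        92.2448
  6        22.50        17.7309       106.3852
  7        22.50        17.0407       119.2850
  8     1,037.50       755.1817     6,041.4532
  Σ                    889.9787     6,559.2630
P = 889.9787; Macaulay duration = 6,559.2630 / 889.9787 = 7.37013 years.
Modified duration = D_Mac / (1 + y) = 7.37013 / 1.0405 = 7.08326 years.

7.0833 years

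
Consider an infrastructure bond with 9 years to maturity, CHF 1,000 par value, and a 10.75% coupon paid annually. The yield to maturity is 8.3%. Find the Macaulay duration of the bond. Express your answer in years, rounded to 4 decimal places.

6.3918 years

Periodic yield y = 0.083. Discount each cash flow and weight by its year:
  t   CF        PV=CF/(1+0.083)^t    t·PV
  1       107.50        99.2613        99.2613
  2       107.50        91.6540       183.3081
  3       107.50        84.6298       253.8893
  4       107.50        78.1438       312.5753
  5       107.50        72.1550       360.7748
  6       107.50        66.6251       399.7505
  7       107.50        61.5190       430.6330
  8       107.50        56.8042       454.4340
  9     1,107.50       540.3655     4,863.2896
  Σ                  1,151.1577     7,357.9158
Price P = Σ PV = 1,151.1577.
Macaulay duration = Σ(t·PV) / P = 7,357.9158 / 1,151.1577 = 6.39175 years.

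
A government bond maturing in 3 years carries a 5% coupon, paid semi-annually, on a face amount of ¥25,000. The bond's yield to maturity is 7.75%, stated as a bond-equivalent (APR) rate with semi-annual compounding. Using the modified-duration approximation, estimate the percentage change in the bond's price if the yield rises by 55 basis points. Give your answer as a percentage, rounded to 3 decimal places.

-1.490%

Periodic yield y = 0.03875. Modified duration first:
  t   CF        PV=CF/(1+0.03875)^t    t·PV
  1       625.00       601.6847       601.6847
  2       625.00       579.2392     1,158.4784
  3       625.00       557.6310     1,672.8930
  4       625.00       536.8289     2,147.3155
  5       625.00       516.8028     2,584.0139
  6    25,625.00    20,398.4728   122,390.8367
  Σ                 23,190.6593   130,555.2222
P = 23,190.6593; D_Mac = 5.62965 half-year periods = 2.81482 yrs; D_mod = 2.81482/(1+0.03875) = 2.70982 yrs.
ΔP/P ≈ -D_mod · Δy = -2.70982 × (+0.0055) = -0.014904 = -1.4904%.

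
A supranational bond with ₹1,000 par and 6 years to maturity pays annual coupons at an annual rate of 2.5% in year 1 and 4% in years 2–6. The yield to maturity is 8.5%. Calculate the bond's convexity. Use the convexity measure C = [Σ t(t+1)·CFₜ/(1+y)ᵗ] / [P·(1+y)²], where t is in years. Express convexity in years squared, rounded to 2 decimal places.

31.29

With y = 0.085:
  t   CF        PV=CF/(1+0.085)^t    t·PV        t(t+1)·PV
  1        25.00        23.0415        23.0415          46.0829
  2        40.00        33.9782        67.9564         203.8693
  3        40.00        31.3163        93.9490         375.7959
  4        40.00        28.8630       115.4519         577.2594
  5        40.00        26.6018       133.0091         798.0545
  6     1,040.00       637.4629     3,824.7774      26,773.4416
  Σ                    781.2637     4,258.1852      28,774.5036
P = 781.2637.
Convexity = Σ t(t+1)·PV / [P·(1+y)²] = 28,774.5036 / (781.2637 × 1.177225) = 31.28605.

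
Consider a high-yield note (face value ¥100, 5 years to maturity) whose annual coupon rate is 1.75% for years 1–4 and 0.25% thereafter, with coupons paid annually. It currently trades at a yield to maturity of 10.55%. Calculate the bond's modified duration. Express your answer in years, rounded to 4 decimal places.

4.3262 years

Periodic yield y = 0.1055. First find Macaulay duration:
  t   CF        PV=CF/(1+0.1055)^t    t·PV
  1         1.75         1.5830         1.5830
  2         1.75         1.4319         2.8639
  3         1.75         1.2953         3.8858
  4         1.75         1.1717         4.6867
  5       100.25        60.7143       303.5713
  Σ                     66.1961       316.5906
P = 66.1961; Macaulay duration = 316.5906 / 66.1961 = 4.78262 years.
Modified duration = D_Mac / (1 + y) = 4.78262 / 1.1055 = 4.32620 years.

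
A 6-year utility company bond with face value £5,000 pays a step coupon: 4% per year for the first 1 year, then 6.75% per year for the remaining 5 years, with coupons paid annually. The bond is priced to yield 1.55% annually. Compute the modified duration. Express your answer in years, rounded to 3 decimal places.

Periodic yield y = 0.0155. First find Macaulay duration:
  t   CF        PV=CF/(1+0.0155)^t    t·PV
  1       200.00       196.9473       196.9473
  2       337.50       327.2758       654.5516
  3       337.50       322.2805       966.8414
  4       337.50       317.3614     1,269.4455
  5       337.50       312.5174     1,562.5868
  6     5,337.50     4,866.9661    29,201.7966
  Σ                  6,343.3484    33,852.1693
P = 6,343.3484; Macaulay duration = 33,852.1693 / 6,343.3484 = 5.33664 years.
Modified duration = D_Mac / (1 + y) = 5.33664 / 1.0155 = 5.25518 years.

5.255 years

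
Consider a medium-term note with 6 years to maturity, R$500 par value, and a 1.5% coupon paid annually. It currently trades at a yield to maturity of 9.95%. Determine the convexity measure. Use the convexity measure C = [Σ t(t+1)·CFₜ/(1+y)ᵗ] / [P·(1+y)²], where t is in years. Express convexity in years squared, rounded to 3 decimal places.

32.556

With y = 0.0995:
  t   CF        PV=CF/(1+0.0995)^t    t·PV        t(t+1)·PV
  1         7.50         6.8213         6.8213          13.6426
  2         7.50         6.2040        12.4080          37.2239
  3         7.50         5.6426        16.9277          67.7106
  4         7.50         5.1319        20.5277         102.6385
  5         7.50         4.6675        23.3375         140.0252
  6       507.50       287.2530     1,723.5183      12,064.6280
  Σ                    315.7203     1,803.5404      12,425.8688
P = 315.7203.
Convexity = Σ t(t+1)·PV / [P·(1+y)²] = 12,425.8688 / (315.7203 × 1.208900) = 32.55621.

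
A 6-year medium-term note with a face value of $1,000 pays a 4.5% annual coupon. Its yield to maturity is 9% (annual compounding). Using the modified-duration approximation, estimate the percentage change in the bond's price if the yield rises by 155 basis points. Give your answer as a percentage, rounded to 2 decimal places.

-7.54%

Periodic yield y = 0.09. Modified duration first:
  t   CF        PV=CF/(1+0.09)^t    t·PV
  1        45.00        41.2844        41.2844
  2        45.00        37.8756        75.7512
  3        45.00        34.7483       104.2448
  4        45.00        31.8791       127.5165
  5        45.00        29.2469       146.2346
  6     1,045.00       623.0994     3,738.5961
  Σ                    798.1337     4,233.6276
P = 798.1337; D_Mac = 5.30441 yrs; D_mod = 5.30441/(1+0.09) = 4.86643 yrs.
ΔP/P ≈ -D_mod · Δy = -4.86643 × (+0.0155) = -0.075430 = -7.5430%.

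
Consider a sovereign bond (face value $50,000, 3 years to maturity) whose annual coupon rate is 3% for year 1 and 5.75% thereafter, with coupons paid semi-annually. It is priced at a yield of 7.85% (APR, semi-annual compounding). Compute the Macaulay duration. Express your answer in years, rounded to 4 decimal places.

Periodic yield y = 0.03925. Discount each cash flow and weight by its period:
  t   CF        PV=CF/(1+0.03925)^t    t·PV
  1       750.00       721.6743       721.6743
  2       750.00       694.4184     1,388.8367
  3     1,437.50     1,280.7010     3,842.1030
  4     1,437.50     1,232.3320     4,929.3279
  5     1,437.50     1,185.7897     5,928.9487
  6    51,437.50    40,828.1455   244,968.8728
  Σ                 45,943.0609   261,779.7635
Price P = Σ PV = 45,943.0609.
Macaulay duration = Σ(t·PV) / P = 261,779.7635 / 45,943.0609 = 5.69792 half-year periods.
In years: 5.69792 / 2 = 2.84896 years.

2.8490 years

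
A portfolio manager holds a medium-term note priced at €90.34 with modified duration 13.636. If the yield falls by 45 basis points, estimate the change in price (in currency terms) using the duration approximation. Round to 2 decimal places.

Duration approximation: ΔP/P ≈ -D_mod · Δy = -13.636 × (-0.0045) = +0.061362.
ΔP ≈ 90.34 × (+0.061362) = +5.54344308.

+€5.54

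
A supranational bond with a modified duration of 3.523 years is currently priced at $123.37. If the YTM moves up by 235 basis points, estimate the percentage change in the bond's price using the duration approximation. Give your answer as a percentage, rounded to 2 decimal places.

-8.28%

Duration approximation: ΔP/P ≈ -D_mod · Δy = -3.523 × (+0.0235) = -0.0827905.
As a percentage: -8.27905%.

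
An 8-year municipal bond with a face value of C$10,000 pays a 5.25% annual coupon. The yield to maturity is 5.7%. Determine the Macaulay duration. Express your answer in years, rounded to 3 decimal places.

Periodic yield y = 0.057. Discount each cash flow and weight by its year:
  t   CF        PV=CF/(1+0.057)^t    t·PV
  1       525.00       496.6887       496.6887
  2       525.00       469.9042       939.8084
  3       525.00       444.5641     1,333.6922
  4       525.00       420.5904     1,682.3616
  5       525.00       397.9096     1,989.5478
  6       525.00       376.4518     2,258.7108
  7       525.00       356.1512     2,493.0583
  8    10,525.00     6,754.9510    54,039.6084
  Σ                  9,717.2110    65,233.4761
Price P = Σ PV = 9,717.2110.
Macaulay duration = Σ(t·PV) / P = 65,233.4761 / 9,717.2110 = 6.71319 years.

6.713 years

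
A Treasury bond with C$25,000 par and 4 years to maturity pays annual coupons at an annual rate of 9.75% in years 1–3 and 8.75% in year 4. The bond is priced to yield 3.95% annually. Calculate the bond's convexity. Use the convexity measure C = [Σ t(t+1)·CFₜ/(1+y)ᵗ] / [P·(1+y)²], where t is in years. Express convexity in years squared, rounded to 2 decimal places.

15.70

With y = 0.0395:
  t   CF        PV=CF/(1+0.0395)^t    t·PV        t(t+1)·PV
  1     2,437.50     2,344.8773     2,344.8773       4,689.7547
  2     2,437.50     2,255.7743     4,511.5485      13,534.6456
  3     2,437.50     2,170.0570     6,510.1710      26,040.6841
  4    27,187.50    23,284.7350    93,138.9400     465,694.7000
  Σ                 30,055.4436   106,505.5369     509,959.7843
P = 30,055.4436.
Convexity = Σ t(t+1)·PV / [P·(1+y)²] = 509,959.7843 / (30,055.4436 × 1.080560) = 15.70232.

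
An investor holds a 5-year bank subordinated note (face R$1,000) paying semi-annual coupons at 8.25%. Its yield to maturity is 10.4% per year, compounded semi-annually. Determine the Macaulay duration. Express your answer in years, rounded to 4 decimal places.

Periodic yield y = 0.052. Discount each cash flow and weight by its period:
  t   CF        PV=CF/(1+0.052)^t    t·PV
  1        41.25        39.2110        39.2110
  2        41.25        37.2728        74.5457
  3        41.25        35.4305       106.2914
  4        41.25        33.6791       134.7166
  5        41.25        32.0144       160.0720
  6        41.25        30.4319       182.5916
  7        41.25        28.9277       202.4938
  8        41.25        27.4978       219.9824
  9        41.25        26.1386       235.2474
  10    1,041.25       627.1878     6,271.8782
  Σ                    917.7917     7,627.0301
Price P = Σ PV = 917.7917.
Macaulay duration = Σ(t·PV) / P = 7,627.0301 / 917.7917 = 8.31020 half-year periods.
In years: 8.31020 / 2 = 4.15510 years.

4.1551 years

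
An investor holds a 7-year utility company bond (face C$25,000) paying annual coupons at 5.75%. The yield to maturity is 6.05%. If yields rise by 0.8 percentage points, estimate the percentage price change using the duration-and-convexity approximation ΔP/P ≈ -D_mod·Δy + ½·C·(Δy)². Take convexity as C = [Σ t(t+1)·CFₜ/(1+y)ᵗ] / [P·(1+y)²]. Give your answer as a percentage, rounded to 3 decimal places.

-4.358%

With y = 0.0605:
  t   CF        PV=CF/(1+0.0605)^t    t·PV        t(t+1)·PV
  1     1,437.50     1,355.4927     1,355.4927       2,710.9854
  2     1,437.50     1,278.1638     2,556.3276       7,668.9827
  3     1,437.50     1,205.2464     3,615.7391      14,462.9565
  4     1,437.50     1,136.4888     4,545.9552      22,729.7761
  5     1,437.50     1,071.6538     5,358.2688      32,149.6126
  6     1,437.50     1,010.5174     6,063.1047      42,441.7328
  7    26,437.50    17,524.5016   122,671.5110     981,372.0881
  Σ                 24,582.0644   146,166.3991   1,103,536.1342
P = 24,582.0644; D_Mac = 5.94606 yrs; D_mod = 5.60684 yrs; C = 39.91599.
Duration effect: -5.60684 × (+0.008) = -0.044855
Convexity effect: 0.5 × 39.91599 × (0.008)² = +0.0012773
ΔP/P ≈ -0.044855 + 0.0012773 = -0.043577 = -4.3577%.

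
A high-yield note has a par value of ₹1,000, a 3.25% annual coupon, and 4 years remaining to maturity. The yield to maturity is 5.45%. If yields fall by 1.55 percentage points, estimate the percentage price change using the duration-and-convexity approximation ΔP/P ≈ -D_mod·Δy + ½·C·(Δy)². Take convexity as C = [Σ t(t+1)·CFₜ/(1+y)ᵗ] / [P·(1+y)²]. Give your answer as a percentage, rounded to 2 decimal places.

With y = 0.0545:
  t   CF        PV=CF/(1+0.0545)^t    t·PV        t(t+1)·PV
  1        32.50        30.8203        30.8203          61.6406
  2        32.50        29.2274        58.4548         175.3644
  3        32.50        27.7168        83.1505         332.6020
  4     1,032.50       835.0332     3,340.1327      16,700.6633
  Σ                    922.7977     3,512.5582      17,270.2703
P = 922.7977; D_Mac = 3.80642 yrs; D_mod = 3.60969 yrs; C = 16.83059.
Duration effect: -3.60969 × (-0.0155) = +0.055950
Convexity effect: 0.5 × 16.83059 × (-0.0155)² = +0.0020218
ΔP/P ≈ +0.055950 + 0.0020218 = +0.057972 = +5.7972%.

+5.80%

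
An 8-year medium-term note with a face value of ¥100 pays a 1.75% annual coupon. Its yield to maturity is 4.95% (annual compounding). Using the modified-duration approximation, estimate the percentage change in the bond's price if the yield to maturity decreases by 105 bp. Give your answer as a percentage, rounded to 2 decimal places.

+7.47%

Periodic yield y = 0.0495. Modified duration first:
  t   CF        PV=CF/(1+0.0495)^t    t·PV
  1         1.75         1.6675         1.6675
  2         1.75         1.5888         3.1776
  3         1.75         1.5139         4.5416
  4         1.75         1.4425         5.7699
  5         1.75         1.3744         6.8722
  6         1.75         1.3096         7.8577
  7         1.75         1.2478         8.7349
  8       101.75        69.1313       553.0506
  Σ                     79.2759       591.6720
P = 79.2759; D_Mac = 7.46346 yrs; D_mod = 7.46346/(1+0.0495) = 7.11144 yrs.
ΔP/P ≈ -D_mod · Δy = -7.11144 × (-0.0105) = +0.074670 = +7.4670%.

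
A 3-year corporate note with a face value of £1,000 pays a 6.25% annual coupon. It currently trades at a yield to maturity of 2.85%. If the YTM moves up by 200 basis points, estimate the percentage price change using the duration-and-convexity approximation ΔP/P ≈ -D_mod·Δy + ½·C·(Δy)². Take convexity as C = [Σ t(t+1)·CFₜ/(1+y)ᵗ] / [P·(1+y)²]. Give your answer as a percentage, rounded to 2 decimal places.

-5.30%

With y = 0.0285:
  t   CF        PV=CF/(1+0.0285)^t    t·PV        t(t+1)·PV
  1        62.50        60.7681        60.7681         121.5362
  2        62.50        59.0842       118.1684         354.5053
  3     1,062.50       976.5985     2,929.7955      11,719.1819
  Σ                  1,096.4508     3,108.7320      12,195.2234
P = 1,096.4508; D_Mac = 2.83527 yrs; D_mod = 2.75670 yrs; C = 10.51458.
Duration effect: -2.75670 × (+0.02) = -0.055134
Convexity effect: 0.5 × 10.51458 × (0.02)² = +0.0021029
ΔP/P ≈ -0.055134 + 0.0021029 = -0.053031 = -5.3031%.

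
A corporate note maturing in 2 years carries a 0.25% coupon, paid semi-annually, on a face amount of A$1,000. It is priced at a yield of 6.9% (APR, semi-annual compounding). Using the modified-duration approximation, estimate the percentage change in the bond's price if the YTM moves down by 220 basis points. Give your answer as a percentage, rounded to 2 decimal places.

+4.24%

Periodic yield y = 0.0345. Modified duration first:
  t   CF        PV=CF/(1+0.0345)^t    t·PV
  1         1.25         1.2083         1.2083
  2         1.25         1.1680         2.3360
  3         1.25         1.1291         3.3872
  4     1,001.25       874.2196     3,496.8785
  Σ                    877.7250     3,503.8100
P = 877.7250; D_Mac = 3.99192 half-year periods = 1.99596 yrs; D_mod = 1.99596/(1+0.0345) = 1.92940 yrs.
ΔP/P ≈ -D_mod · Δy = -1.92940 × (-0.022) = +0.042447 = +4.2447%.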